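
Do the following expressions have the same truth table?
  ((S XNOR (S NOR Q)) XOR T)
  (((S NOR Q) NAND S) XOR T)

No. Counterexample: with T=0, S=0, Q=0, Expression 1 = 0 but Expression 2 = 1.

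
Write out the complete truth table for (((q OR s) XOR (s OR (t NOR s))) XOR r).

r | s | q | t | Output
----------------------
0 | 0 | 0 | 0 | 1
0 | 0 | 0 | 1 | 0
0 | 0 | 1 | 0 | 0
0 | 0 | 1 | 1 | 1
0 | 1 | 0 | 0 | 0
0 | 1 | 0 | 1 | 0
0 | 1 | 1 | 0 | 0
0 | 1 | 1 | 1 | 0
1 | 0 | 0 | 0 | 0
1 | 0 | 0 | 1 | 1
1 | 0 | 1 | 0 | 1
1 | 0 | 1 | 1 | 0
1 | 1 | 0 | 0 | 1
1 | 1 | 0 | 1 | 1
1 | 1 | 1 | 0 | 1
1 | 1 | 1 | 1 | 1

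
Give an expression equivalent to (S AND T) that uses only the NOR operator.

((S NOR S) NOR (T NOR T))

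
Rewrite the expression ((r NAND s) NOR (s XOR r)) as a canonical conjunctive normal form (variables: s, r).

(s OR r) AND (s OR NOT r) AND (NOT s OR r)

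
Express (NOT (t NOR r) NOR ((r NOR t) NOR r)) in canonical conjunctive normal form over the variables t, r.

(t OR NOT r) AND (NOT t OR r) AND (NOT t OR NOT r)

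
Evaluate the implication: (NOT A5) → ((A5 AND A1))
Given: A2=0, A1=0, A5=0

Antecedent (NOT A5) = 1; consequent ((A5 AND A1)) = 0.
1 → 0 = 0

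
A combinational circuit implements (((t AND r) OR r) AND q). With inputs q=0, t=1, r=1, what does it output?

Substituting: (((1 AND 1) OR 1) AND 0)
= 0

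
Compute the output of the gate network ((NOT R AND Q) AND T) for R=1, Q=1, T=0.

Substituting: ((NOT 1 AND 1) AND 0)
= 0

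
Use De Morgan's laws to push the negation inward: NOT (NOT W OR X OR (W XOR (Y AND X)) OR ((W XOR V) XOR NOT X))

W AND NOT X AND NOT (W XOR (Y AND X)) AND NOT ((W XOR V) XOR NOT X)
De Morgan's: NOT(OR of terms) = AND of negations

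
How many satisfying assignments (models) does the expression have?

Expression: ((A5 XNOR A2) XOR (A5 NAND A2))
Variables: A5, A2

Satisfying assignments: (0,1), (1,0), (1,1)
Count: 3 out of 4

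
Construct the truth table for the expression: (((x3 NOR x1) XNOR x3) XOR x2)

x2 | x3 | x1 | Output
---------------------
0 | 0 | 0 | 0
0 | 0 | 1 | 1
0 | 1 | 0 | 0
0 | 1 | 1 | 0
1 | 0 | 0 | 1
1 | 0 | 1 | 0
1 | 1 | 0 | 1
1 | 1 | 1 | 1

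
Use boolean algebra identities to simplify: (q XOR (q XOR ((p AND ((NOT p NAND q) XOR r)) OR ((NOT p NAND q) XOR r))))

By XOR self-cancellation ((E XOR v) XOR v = E) then absorption (E OR (E AND v) = E):
= ((NOT p NAND q) XOR r)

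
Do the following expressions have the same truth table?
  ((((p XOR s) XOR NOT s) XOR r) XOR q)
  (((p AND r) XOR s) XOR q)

No. Counterexample: with p=0, s=0, r=0, q=0, Expression 1 = 1 but Expression 2 = 0.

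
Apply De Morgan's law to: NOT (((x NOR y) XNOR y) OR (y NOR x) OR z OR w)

NOT ((x NOR y) XNOR y) AND NOT (y NOR x) AND NOT z AND NOT w
De Morgan's: NOT(OR of terms) = AND of negations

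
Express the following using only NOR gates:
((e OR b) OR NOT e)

((((e NOR b) NOR (e NOR b)) NOR (e NOR e)) NOR (((e NOR b) NOR (e NOR b)) NOR (e NOR e)))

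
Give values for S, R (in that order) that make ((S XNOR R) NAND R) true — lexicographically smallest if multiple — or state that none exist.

S=0, R=0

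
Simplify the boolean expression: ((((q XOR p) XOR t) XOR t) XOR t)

By XOR self-cancellation ((E XOR v) XOR v = E):
= ((q XOR p) XOR t)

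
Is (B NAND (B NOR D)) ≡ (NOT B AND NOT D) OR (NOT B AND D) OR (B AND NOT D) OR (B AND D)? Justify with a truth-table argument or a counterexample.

Yes, they are equivalent — the two output columns agree on all 4 assignments:
B | D | Expression 1 | Expression 2
-----------------------------------
0 | 0 | 1 | 1
0 | 1 | 1 | 1
1 | 0 | 1 | 1
1 | 1 | 1 | 1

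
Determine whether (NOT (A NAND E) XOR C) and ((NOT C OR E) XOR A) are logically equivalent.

No. Counterexample: with A=0, C=0, E=0, Expression 1 = 0 but Expression 2 = 1.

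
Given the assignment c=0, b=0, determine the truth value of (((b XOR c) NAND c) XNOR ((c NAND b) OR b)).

Substituting: (((0 XOR 0) NAND 0) XNOR ((0 NAND 0) OR 0))
= 1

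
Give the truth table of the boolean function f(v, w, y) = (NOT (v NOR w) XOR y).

v | w | y | Output
------------------
0 | 0 | 0 | 0
0 | 0 | 1 | 1
0 | 1 | 0 | 1
0 | 1 | 1 | 0
1 | 0 | 0 | 1
1 | 0 | 1 | 0
1 | 1 | 0 | 1
1 | 1 | 1 | 0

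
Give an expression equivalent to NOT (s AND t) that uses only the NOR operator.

(((s NOR s) NOR (t NOR t)) NOR ((s NOR s) NOR (t NOR t)))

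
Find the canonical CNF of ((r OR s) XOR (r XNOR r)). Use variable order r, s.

(r OR NOT s) AND (NOT r OR s) AND (NOT r OR NOT s)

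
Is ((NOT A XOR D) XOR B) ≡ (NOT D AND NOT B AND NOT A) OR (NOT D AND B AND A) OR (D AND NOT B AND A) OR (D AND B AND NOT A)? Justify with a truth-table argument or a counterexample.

Yes, they are equivalent — the two output columns agree on all 8 assignments:
D | B | A | Expression 1 | Expression 2
---------------------------------------
0 | 0 | 0 | 1 | 1
0 | 0 | 1 | 0 | 0
0 | 1 | 0 | 0 | 0
0 | 1 | 1 | 1 | 1
1 | 0 | 0 | 0 | 0
1 | 0 | 1 | 1 | 1
1 | 1 | 0 | 1 | 1
1 | 1 | 1 | 0 | 0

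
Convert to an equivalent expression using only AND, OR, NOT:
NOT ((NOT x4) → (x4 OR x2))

(NOT x4) AND NOT (x4 OR x2)
(Negated implication: NOT(A → B) = A AND NOT B)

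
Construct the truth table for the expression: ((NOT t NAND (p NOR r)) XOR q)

r | p | t | q | Output
----------------------
0 | 0 | 0 | 0 | 0
0 | 0 | 0 | 1 | 1
0 | 0 | 1 | 0 | 1
0 | 0 | 1 | 1 | 0
0 | 1 | 0 | 0 | 1
0 | 1 | 0 | 1 | 0
0 | 1 | 1 | 0 | 1
0 | 1 | 1 | 1 | 0
1 | 0 | 0 | 0 | 1
1 | 0 | 0 | 1 | 0
1 | 0 | 1 | 0 | 1
1 | 0 | 1 | 1 | 0
1 | 1 | 0 | 0 | 1
1 | 1 | 0 | 1 | 0
1 | 1 | 1 | 0 | 1
1 | 1 | 1 | 1 | 0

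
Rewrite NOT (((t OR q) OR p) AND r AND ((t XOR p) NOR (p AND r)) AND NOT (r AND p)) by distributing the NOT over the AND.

NOT ((t OR q) OR p) OR NOT r OR NOT ((t XOR p) NOR (p AND r)) OR (r AND p)
De Morgan's: NOT(AND of terms) = OR of negations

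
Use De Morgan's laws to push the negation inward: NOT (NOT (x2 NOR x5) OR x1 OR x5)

(x2 NOR x5) AND NOT x1 AND NOT x5
De Morgan's: NOT(OR of terms) = AND of negations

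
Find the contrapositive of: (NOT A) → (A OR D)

Contrapositive: NOT (A OR D) → A
Note: A statement and its contrapositive are logically equivalent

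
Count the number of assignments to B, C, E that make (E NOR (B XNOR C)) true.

Satisfying assignments: (0,1,0), (1,0,0)
Count: 2 out of 8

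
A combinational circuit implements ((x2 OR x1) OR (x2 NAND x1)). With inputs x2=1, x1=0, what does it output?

Substituting: ((1 OR 0) OR (1 NAND 0))
= 1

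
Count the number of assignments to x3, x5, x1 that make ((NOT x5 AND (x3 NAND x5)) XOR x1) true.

Satisfying assignments: (0,0,0), (0,1,1), (1,0,0), (1,1,1)
Count: 4 out of 8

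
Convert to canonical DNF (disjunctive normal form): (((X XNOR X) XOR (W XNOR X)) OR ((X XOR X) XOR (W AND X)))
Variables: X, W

(NOT X AND W) OR (X AND NOT W) OR (X AND W)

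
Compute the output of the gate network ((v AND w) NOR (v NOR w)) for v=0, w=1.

Substituting: ((0 AND 1) NOR (0 NOR 1))
= 1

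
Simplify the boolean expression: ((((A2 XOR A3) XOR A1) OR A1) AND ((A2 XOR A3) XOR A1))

By absorption (E AND (E OR v) = E):
= ((A2 XOR A3) XOR A1)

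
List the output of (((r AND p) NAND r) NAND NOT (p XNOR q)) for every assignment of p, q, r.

p | q | r | Output
------------------
0 | 0 | 0 | 1
0 | 0 | 1 | 1
0 | 1 | 0 | 0
0 | 1 | 1 | 0
1 | 0 | 0 | 0
1 | 0 | 1 | 1
1 | 1 | 0 | 1
1 | 1 | 1 | 1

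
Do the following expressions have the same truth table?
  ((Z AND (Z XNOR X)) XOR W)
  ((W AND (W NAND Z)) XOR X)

No. Counterexample: with W=0, Z=0, X=1, Expression 1 = 0 but Expression 2 = 1.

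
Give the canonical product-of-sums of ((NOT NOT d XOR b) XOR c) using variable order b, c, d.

ΠM(0, 3, 5, 6) = (b OR c OR d) AND (b OR NOT c OR NOT d) AND (NOT b OR c OR NOT d) AND (NOT b OR NOT c OR d)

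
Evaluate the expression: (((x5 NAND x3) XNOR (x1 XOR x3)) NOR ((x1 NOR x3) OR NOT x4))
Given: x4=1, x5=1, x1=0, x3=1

Substituting: (((1 NAND 1) XNOR (0 XOR 1)) NOR ((0 NOR 1) OR NOT 1))
= 1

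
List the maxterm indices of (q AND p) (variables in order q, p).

ΠM(0, 1, 2) = (q OR p) AND (q OR NOT p) AND (NOT q OR p)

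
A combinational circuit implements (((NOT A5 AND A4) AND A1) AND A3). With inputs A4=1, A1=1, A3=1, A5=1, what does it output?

Substituting: (((NOT 1 AND 1) AND 1) AND 1)
= 0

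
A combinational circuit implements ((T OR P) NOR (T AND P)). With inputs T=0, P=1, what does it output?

Substituting: ((0 OR 1) NOR (0 AND 1))
= 0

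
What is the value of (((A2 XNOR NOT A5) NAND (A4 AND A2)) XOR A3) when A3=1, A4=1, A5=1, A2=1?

Substituting: (((1 XNOR NOT 1) NAND (1 AND 1)) XOR 1)
= 0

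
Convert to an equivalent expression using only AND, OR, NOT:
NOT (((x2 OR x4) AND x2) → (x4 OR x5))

((x2 OR x4) AND x2) AND NOT (x4 OR x5)
(Negated implication: NOT(A → B) = A AND NOT B)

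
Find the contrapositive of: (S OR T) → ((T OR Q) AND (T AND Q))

Contrapositive: NOT ((T OR Q) AND (T AND Q)) → NOT (S OR T)
Note: A statement and its contrapositive are logically equivalent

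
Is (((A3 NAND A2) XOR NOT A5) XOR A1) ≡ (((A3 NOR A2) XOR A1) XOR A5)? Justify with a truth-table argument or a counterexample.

No. Counterexample: with A3=0, A1=0, A2=0, A5=0, Expression 1 = 0 but Expression 2 = 1.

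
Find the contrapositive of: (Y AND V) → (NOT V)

Contrapositive: V → NOT (Y AND V)
Note: A statement and its contrapositive are logically equivalent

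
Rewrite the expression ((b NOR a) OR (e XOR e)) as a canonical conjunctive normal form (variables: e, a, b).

(e OR a OR NOT b) AND (e OR NOT a OR b) AND (e OR NOT a OR NOT b) AND (NOT e OR a OR NOT b) AND (NOT e OR NOT a OR b) AND (NOT e OR NOT a OR NOT b)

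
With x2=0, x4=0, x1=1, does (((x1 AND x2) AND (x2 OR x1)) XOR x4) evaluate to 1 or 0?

Substituting: (((1 AND 0) AND (0 OR 1)) XOR 0)
= 0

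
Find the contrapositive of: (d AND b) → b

Contrapositive: NOT b → NOT (d AND b)
Note: A statement and its contrapositive are logically equivalent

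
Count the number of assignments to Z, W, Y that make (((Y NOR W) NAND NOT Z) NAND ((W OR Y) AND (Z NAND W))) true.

Satisfying assignments: (0,0,0), (1,0,0), (1,1,0), (1,1,1)
Count: 4 out of 8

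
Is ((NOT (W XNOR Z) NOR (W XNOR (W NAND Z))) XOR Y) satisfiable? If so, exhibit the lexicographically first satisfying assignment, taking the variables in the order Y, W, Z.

Y=0, W=0, Z=0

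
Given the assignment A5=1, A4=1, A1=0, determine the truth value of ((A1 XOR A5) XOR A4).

Substituting: ((0 XOR 1) XOR 1)
= 0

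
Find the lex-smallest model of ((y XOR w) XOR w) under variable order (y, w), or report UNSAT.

y=1, w=0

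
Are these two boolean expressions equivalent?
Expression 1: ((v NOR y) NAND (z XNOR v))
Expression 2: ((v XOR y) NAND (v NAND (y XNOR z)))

No. Counterexample: with v=0, y=0, z=0, Expression 1 = 0 but Expression 2 = 1.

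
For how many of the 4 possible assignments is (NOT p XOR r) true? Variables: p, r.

Satisfying assignments: (0,0), (1,1)
Count: 2 out of 4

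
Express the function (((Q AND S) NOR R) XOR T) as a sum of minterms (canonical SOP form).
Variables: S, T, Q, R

Σm(0, 2, 5, 7, 8, 13, 14, 15) = (NOT S AND NOT T AND NOT Q AND NOT R) OR (NOT S AND NOT T AND Q AND NOT R) OR (NOT S AND T AND NOT Q AND R) OR (NOT S AND T AND Q AND R) OR (S AND NOT T AND NOT Q AND NOT R) OR (S AND T AND NOT Q AND R) OR (S AND T AND Q AND NOT R) OR (S AND T AND Q AND R)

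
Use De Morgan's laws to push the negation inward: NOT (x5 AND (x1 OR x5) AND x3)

NOT x5 OR NOT (x1 OR x5) OR NOT x3
De Morgan's: NOT(AND of terms) = OR of negations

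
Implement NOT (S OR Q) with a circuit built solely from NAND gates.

(((S NAND S) NAND (Q NAND Q)) NAND ((S NAND S) NAND (Q NAND Q)))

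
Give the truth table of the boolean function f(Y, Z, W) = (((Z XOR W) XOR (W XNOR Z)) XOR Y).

Y | Z | W | Output
------------------
0 | 0 | 0 | 1
0 | 0 | 1 | 1
0 | 1 | 0 | 1
0 | 1 | 1 | 1
1 | 0 | 0 | 0
1 | 0 | 1 | 0
1 | 1 | 0 | 0
1 | 1 | 1 | 0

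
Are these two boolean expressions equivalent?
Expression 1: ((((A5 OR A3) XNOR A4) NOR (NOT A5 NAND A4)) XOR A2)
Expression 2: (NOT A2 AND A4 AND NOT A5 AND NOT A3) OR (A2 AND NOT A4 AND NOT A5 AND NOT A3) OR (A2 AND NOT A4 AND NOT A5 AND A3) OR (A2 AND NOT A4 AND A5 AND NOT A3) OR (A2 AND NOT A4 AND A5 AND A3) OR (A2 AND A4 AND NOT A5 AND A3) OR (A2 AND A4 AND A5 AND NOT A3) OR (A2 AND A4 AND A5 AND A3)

Yes, they are equivalent — the two output columns agree on all 16 assignments:
A2 | A4 | A5 | A3 | Expression 1 | Expression 2
-----------------------------------------------
0 | 0 | 0 | 0 | 0 | 0
0 | 0 | 0 | 1 | 0 | 0
0 | 0 | 1 | 0 | 0 | 0
0 | 0 | 1 | 1 | 0 | 0
0 | 1 | 0 | 0 | 1 | 1
0 | 1 | 0 | 1 | 0 | 0
0 | 1 | 1 | 0 | 0 | 0
0 | 1 | 1 | 1 | 0 | 0
1 | 0 | 0 | 0 | 1 | 1
1 | 0 | 0 | 1 | 1 | 1
1 | 0 | 1 | 0 | 1 | 1
1 | 0 | 1 | 1 | 1 | 1
1 | 1 | 0 | 0 | 0 | 0
1 | 1 | 0 | 1 | 1 | 1
1 | 1 | 1 | 0 | 1 | 1
1 | 1 | 1 | 1 | 1 | 1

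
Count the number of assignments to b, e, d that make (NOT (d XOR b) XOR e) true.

Satisfying assignments: (0,0,0), (0,1,1), (1,0,1), (1,1,0)
Count: 4 out of 8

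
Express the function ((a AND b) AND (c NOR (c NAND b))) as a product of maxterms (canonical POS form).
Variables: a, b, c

ΠM(0, 1, 2, 3, 4, 5, 6, 7) = (a OR b OR c) AND (a OR b OR NOT c) AND (a OR NOT b OR c) AND (a OR NOT b OR NOT c) AND (NOT a OR b OR c) AND (NOT a OR b OR NOT c) AND (NOT a OR NOT b OR c) AND (NOT a OR NOT b OR NOT c)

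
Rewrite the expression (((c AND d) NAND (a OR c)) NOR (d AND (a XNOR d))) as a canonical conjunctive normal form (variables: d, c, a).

(d OR c OR a) AND (d OR c OR NOT a) AND (d OR NOT c OR a) AND (d OR NOT c OR NOT a) AND (NOT d OR c OR a) AND (NOT d OR c OR NOT a) AND (NOT d OR NOT c OR NOT a)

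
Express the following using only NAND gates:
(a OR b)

((a NAND a) NAND (b NAND b))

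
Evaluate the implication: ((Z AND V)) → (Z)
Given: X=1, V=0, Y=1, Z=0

Antecedent ((Z AND V)) = 0; consequent (Z) = 0.
0 → 0 = 1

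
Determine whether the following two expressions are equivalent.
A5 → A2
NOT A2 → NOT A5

Yes, Contrapositive is always equivalent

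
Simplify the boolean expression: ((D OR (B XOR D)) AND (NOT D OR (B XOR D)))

By distribution ((E OR v) AND (E OR NOT v) = E):
= (B XOR D)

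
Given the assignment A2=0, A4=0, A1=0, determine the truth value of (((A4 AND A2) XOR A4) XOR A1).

Substituting: (((0 AND 0) XOR 0) XOR 0)
= 0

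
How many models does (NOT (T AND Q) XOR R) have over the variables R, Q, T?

Satisfying assignments: (0,0,0), (0,0,1), (0,1,0), (1,1,1)
Count: 4 out of 8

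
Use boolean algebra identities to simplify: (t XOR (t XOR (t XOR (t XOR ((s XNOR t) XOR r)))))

By XOR self-cancellation ((E XOR v) XOR v = E) then XOR self-cancellation ((E XOR v) XOR v = E):
= ((s XNOR t) XOR r)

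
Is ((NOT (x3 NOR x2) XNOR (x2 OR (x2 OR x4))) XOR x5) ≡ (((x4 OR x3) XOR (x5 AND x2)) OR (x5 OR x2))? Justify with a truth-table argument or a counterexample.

No. Counterexample: with x5=0, x3=0, x4=0, x2=0, Expression 1 = 1 but Expression 2 = 0.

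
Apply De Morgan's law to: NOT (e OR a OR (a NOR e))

NOT e AND NOT a AND NOT (a NOR e)
De Morgan's: NOT(OR of terms) = AND of negations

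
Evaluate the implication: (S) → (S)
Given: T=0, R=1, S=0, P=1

Antecedent (S) = 0; consequent (S) = 0.
0 → 0 = 1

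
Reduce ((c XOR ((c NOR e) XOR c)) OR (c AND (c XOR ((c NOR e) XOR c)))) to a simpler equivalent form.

By absorption (E OR (E AND v) = E) then XOR self-cancellation ((E XOR v) XOR v = E):
= (c NOR e)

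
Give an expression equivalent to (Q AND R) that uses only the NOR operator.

((Q NOR Q) NOR (R NOR R))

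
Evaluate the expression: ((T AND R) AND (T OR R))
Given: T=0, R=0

Substituting: ((0 AND 0) AND (0 OR 0))
= 0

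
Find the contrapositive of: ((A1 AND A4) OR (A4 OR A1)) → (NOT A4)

Contrapositive: A4 → NOT ((A1 AND A4) OR (A4 OR A1))
Note: A statement and its contrapositive are logically equivalent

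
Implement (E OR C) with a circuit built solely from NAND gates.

((E NAND E) NAND (C NAND C))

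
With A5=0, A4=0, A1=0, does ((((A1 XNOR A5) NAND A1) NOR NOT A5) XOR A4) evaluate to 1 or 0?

Substituting: ((((0 XNOR 0) NAND 0) NOR NOT 0) XOR 0)
= 0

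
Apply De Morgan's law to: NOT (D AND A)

NOT D OR NOT A
De Morgan's: NOT(AND of terms) = OR of negations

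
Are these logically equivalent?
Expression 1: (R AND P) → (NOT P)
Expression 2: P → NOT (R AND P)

Yes, Contrapositive is always equivalent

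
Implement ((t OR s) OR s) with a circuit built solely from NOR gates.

((((t NOR s) NOR (t NOR s)) NOR s) NOR (((t NOR s) NOR (t NOR s)) NOR s))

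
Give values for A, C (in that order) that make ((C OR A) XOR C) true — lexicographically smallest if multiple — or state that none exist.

A=1, C=0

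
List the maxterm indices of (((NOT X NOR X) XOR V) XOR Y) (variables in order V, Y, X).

ΠM(0, 1, 6, 7) = (V OR Y OR X) AND (V OR Y OR NOT X) AND (NOT V OR NOT Y OR X) AND (NOT V OR NOT Y OR NOT X)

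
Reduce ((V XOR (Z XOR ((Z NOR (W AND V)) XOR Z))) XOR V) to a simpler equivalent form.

By XOR self-cancellation ((E XOR v) XOR v = E) then XOR self-cancellation ((E XOR v) XOR v = E):
= (Z NOR (W AND V))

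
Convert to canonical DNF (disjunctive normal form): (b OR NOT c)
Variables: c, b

(NOT c AND NOT b) OR (NOT c AND b) OR (c AND b)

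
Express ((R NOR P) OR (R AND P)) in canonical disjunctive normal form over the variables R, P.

(NOT R AND NOT P) OR (R AND P)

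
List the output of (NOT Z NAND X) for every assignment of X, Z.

X | Z | Output
--------------
0 | 0 | 1
0 | 1 | 1
1 | 0 | 0
1 | 1 | 1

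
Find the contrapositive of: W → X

Contrapositive: NOT X → NOT W
Note: A statement and its contrapositive are logically equivalent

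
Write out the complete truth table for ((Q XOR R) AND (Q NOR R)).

R | Q | Output
--------------
0 | 0 | 0
0 | 1 | 0
1 | 0 | 0
1 | 1 | 0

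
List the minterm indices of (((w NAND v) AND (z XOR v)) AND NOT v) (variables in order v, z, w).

Σm(2, 3) = (NOT v AND z AND NOT w) OR (NOT v AND z AND w)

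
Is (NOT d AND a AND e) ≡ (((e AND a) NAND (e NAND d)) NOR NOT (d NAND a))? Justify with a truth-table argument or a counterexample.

Yes, they are equivalent — the two output columns agree on all 8 assignments:
d | a | e | Expression 1 | Expression 2
---------------------------------------
0 | 0 | 0 | 0 | 0
0 | 0 | 1 | 0 | 0
0 | 1 | 0 | 0 | 0
0 | 1 | 1 | 1 | 1
1 | 0 | 0 | 0 | 0
1 | 0 | 1 | 0 | 0
1 | 1 | 0 | 0 | 0
1 | 1 | 1 | 0 | 0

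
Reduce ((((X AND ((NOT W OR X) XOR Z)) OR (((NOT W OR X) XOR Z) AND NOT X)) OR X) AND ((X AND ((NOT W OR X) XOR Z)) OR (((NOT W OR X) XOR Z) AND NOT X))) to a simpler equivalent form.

By absorption (E AND (E OR v) = E) then distribution ((E AND v) OR (E AND NOT v) = E):
= ((NOT W OR X) XOR Z)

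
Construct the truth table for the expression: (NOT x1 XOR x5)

x5 | x1 | Output
----------------
0 | 0 | 1
0 | 1 | 0
1 | 0 | 0
1 | 1 | 1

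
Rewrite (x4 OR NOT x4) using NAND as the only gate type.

((x4 NAND x4) NAND ((x4 NAND x4) NAND (x4 NAND x4)))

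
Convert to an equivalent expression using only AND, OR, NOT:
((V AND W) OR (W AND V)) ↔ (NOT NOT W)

(((V AND W) OR (W AND V)) AND (NOT NOT W)) OR (NOT ((V AND W) OR (W AND V)) AND NOT W)
(Biconditional = both true or both false)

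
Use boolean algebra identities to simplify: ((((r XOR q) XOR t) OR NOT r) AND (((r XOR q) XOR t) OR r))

By distribution ((E OR v) AND (E OR NOT v) = E):
= ((r XOR q) XOR t)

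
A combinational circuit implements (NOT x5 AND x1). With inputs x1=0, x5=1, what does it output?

Substituting: (NOT 1 AND 0)
= 0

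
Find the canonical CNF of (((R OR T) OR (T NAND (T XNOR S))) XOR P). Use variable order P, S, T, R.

(NOT P OR S OR T OR R) AND (NOT P OR S OR T OR NOT R) AND (NOT P OR S OR NOT T OR R) AND (NOT P OR S OR NOT T OR NOT R) AND (NOT P OR NOT S OR T OR R) AND (NOT P OR NOT S OR T OR NOT R) AND (NOT P OR NOT S OR NOT T OR R) AND (NOT P OR NOT S OR NOT T OR NOT R)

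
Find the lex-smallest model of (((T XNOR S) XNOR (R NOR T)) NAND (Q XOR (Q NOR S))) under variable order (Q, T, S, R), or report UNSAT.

Q=0, T=0, S=0, R=1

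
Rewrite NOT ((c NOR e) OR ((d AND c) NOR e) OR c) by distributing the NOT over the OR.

NOT (c NOR e) AND NOT ((d AND c) NOR e) AND NOT c
De Morgan's: NOT(OR of terms) = AND of negations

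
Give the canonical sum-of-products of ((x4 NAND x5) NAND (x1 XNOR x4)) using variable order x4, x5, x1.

Σm(1, 3, 4, 6, 7) = (NOT x4 AND NOT x5 AND x1) OR (NOT x4 AND x5 AND x1) OR (x4 AND NOT x5 AND NOT x1) OR (x4 AND x5 AND NOT x1) OR (x4 AND x5 AND x1)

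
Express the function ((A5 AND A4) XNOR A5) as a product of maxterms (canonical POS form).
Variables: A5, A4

ΠM(2) = (NOT A5 OR A4)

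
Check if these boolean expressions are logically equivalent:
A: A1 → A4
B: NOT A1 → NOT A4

No, Inverse is not equivalent to original (counterexample: A1=0, A3=0, A4=1)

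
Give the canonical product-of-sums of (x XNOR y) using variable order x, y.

ΠM(1, 2) = (x OR NOT y) AND (NOT x OR y)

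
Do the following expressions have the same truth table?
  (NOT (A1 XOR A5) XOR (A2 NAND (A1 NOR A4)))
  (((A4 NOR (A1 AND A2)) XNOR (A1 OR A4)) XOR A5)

No. Counterexample: with A1=0, A2=1, A4=0, A5=0, Expression 1 = 1 but Expression 2 = 0.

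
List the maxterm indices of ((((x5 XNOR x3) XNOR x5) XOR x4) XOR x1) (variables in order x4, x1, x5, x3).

ΠM(0, 2, 5, 7, 9, 11, 12, 14) = (x4 OR x1 OR x5 OR x3) AND (x4 OR x1 OR NOT x5 OR x3) AND (x4 OR NOT x1 OR x5 OR NOT x3) AND (x4 OR NOT x1 OR NOT x5 OR NOT x3) AND (NOT x4 OR x1 OR x5 OR NOT x3) AND (NOT x4 OR x1 OR NOT x5 OR NOT x3) AND (NOT x4 OR NOT x1 OR x5 OR x3) AND (NOT x4 OR NOT x1 OR NOT x5 OR x3)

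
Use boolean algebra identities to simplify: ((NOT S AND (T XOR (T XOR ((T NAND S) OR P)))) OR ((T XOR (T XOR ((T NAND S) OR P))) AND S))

By distribution ((E AND v) OR (E AND NOT v) = E) then XOR self-cancellation ((E XOR v) XOR v = E):
= ((T NAND S) OR P)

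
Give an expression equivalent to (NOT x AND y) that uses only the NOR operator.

(((x NOR x) NOR (x NOR x)) NOR (y NOR y))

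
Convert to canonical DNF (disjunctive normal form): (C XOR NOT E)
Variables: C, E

(NOT C AND NOT E) OR (C AND E)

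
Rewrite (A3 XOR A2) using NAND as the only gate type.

((A3 NAND (A3 NAND A2)) NAND (A2 NAND (A3 NAND A2)))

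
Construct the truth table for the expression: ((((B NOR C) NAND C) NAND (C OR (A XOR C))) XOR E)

B | A | C | E | Output
----------------------
0 | 0 | 0 | 0 | 1
0 | 0 | 0 | 1 | 0
0 | 0 | 1 | 0 | 0
0 | 0 | 1 | 1 | 1
0 | 1 | 0 | 0 | 0
0 | 1 | 0 | 1 | 1
0 | 1 | 1 | 0 | 0
0 | 1 | 1 | 1 | 1
1 | 0 | 0 | 0 | 1
1 | 0 | 0 | 1 | 0
1 | 0 | 1 | 0 | 0
1 | 0 | 1 | 1 | 1
1 | 1 | 0 | 0 | 0
1 | 1 | 0 | 1 | 1
1 | 1 | 1 | 0 | 0
1 | 1 | 1 | 1 | 1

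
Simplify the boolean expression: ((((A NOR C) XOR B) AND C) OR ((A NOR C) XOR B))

By absorption (E OR (E AND v) = E):
= ((A NOR C) XOR B)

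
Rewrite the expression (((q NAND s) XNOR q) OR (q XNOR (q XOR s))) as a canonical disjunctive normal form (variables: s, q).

(NOT s AND NOT q) OR (NOT s AND q)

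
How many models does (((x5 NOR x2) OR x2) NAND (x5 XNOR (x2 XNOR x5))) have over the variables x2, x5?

Satisfying assignments: (0,0), (0,1)
Count: 2 out of 4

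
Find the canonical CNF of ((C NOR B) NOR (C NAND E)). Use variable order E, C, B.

(E OR C OR B) AND (E OR C OR NOT B) AND (E OR NOT C OR B) AND (E OR NOT C OR NOT B) AND (NOT E OR C OR B) AND (NOT E OR C OR NOT B)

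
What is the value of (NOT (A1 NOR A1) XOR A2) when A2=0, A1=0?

Substituting: (NOT (0 NOR 0) XOR 0)
= 0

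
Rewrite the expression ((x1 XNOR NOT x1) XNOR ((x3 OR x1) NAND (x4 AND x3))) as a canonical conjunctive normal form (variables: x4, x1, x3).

(x4 OR x1 OR x3) AND (x4 OR x1 OR NOT x3) AND (x4 OR NOT x1 OR x3) AND (x4 OR NOT x1 OR NOT x3) AND (NOT x4 OR x1 OR x3) AND (NOT x4 OR NOT x1 OR x3)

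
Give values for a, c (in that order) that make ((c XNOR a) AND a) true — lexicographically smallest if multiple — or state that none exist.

a=1, c=1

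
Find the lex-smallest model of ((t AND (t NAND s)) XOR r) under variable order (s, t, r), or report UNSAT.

s=0, t=0, r=1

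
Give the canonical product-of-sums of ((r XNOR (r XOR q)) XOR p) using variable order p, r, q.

ΠM(1, 3, 4, 6) = (p OR r OR NOT q) AND (p OR NOT r OR NOT q) AND (NOT p OR r OR q) AND (NOT p OR NOT r OR q)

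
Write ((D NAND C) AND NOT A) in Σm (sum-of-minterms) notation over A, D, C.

Σm(0, 1, 2) = (NOT A AND NOT D AND NOT C) OR (NOT A AND NOT D AND C) OR (NOT A AND D AND NOT C)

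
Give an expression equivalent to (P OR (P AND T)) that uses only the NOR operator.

((P NOR ((P NOR P) NOR (T NOR T))) NOR (P NOR ((P NOR P) NOR (T NOR T))))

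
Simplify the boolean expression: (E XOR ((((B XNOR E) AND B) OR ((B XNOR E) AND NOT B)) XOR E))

By XOR self-cancellation ((E XOR v) XOR v = E) then distribution ((E AND v) OR (E AND NOT v) = E):
= (B XNOR E)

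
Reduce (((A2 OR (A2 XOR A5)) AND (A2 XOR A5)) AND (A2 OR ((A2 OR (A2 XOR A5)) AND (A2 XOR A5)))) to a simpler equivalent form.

By absorption (E AND (E OR v) = E) then absorption (E AND (E OR v) = E):
= (A2 XOR A5)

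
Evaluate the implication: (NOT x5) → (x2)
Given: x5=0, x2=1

Antecedent (NOT x5) = 1; consequent (x2) = 1.
1 → 1 = 1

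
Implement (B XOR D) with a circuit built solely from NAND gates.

((B NAND (B NAND D)) NAND (D NAND (B NAND D)))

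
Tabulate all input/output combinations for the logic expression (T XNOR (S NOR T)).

S | T | Output
--------------
0 | 0 | 0
0 | 1 | 0
1 | 0 | 1
1 | 1 | 0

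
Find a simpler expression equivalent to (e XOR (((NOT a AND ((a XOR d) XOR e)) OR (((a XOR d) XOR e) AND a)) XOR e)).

By XOR self-cancellation ((E XOR v) XOR v = E) then distribution ((E AND v) OR (E AND NOT v) = E):
= ((a XOR d) XOR e)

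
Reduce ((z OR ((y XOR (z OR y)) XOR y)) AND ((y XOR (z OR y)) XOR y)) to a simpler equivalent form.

By absorption (E AND (E OR v) = E) then XOR self-cancellation ((E XOR v) XOR v = E):
= (z OR y)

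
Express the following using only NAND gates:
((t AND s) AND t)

((((t NAND s) NAND (t NAND s)) NAND t) NAND (((t NAND s) NAND (t NAND s)) NAND t))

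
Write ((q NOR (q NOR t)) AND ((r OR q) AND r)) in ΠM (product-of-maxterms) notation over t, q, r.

ΠM(0, 1, 2, 3, 4, 6, 7) = (t OR q OR r) AND (t OR q OR NOT r) AND (t OR NOT q OR r) AND (t OR NOT q OR NOT r) AND (NOT t OR q OR r) AND (NOT t OR NOT q OR r) AND (NOT t OR NOT q OR NOT r)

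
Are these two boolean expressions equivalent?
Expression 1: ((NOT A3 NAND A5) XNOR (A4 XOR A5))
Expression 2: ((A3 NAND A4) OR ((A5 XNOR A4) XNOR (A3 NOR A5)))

No. Counterexample: with A3=0, A5=0, A4=0, Expression 1 = 0 but Expression 2 = 1.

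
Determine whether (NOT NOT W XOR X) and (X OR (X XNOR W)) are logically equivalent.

No. Counterexample: with W=0, X=0, Expression 1 = 0 but Expression 2 = 1.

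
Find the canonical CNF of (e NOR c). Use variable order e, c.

(e OR NOT c) AND (NOT e OR c) AND (NOT e OR NOT c)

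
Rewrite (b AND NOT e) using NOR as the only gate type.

((b NOR b) NOR ((e NOR e) NOR (e NOR e)))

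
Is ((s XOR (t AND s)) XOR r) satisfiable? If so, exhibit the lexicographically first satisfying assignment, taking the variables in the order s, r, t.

s=0, r=1, t=0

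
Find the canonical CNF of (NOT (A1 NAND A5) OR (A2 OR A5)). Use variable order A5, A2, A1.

(A5 OR A2 OR A1) AND (A5 OR A2 OR NOT A1)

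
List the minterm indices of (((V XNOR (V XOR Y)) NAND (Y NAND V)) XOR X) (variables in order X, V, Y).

Σm(1, 3, 4, 6) = (NOT X AND NOT V AND Y) OR (NOT X AND V AND Y) OR (X AND NOT V AND NOT Y) OR (X AND V AND NOT Y)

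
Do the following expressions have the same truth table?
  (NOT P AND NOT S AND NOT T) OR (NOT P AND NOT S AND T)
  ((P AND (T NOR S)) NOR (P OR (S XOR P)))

Yes, they are equivalent — the two output columns agree on all 8 assignments:
P | S | T | Expression 1 | Expression 2
---------------------------------------
0 | 0 | 0 | 1 | 1
0 | 0 | 1 | 1 | 1
0 | 1 | 0 | 0 | 0
0 | 1 | 1 | 0 | 0
1 | 0 | 0 | 0 | 0
1 | 0 | 1 | 0 | 0
1 | 1 | 0 | 0 | 0
1 | 1 | 1 | 0 | 0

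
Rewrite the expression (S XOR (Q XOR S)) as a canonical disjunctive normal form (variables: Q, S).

(Q AND NOT S) OR (Q AND S)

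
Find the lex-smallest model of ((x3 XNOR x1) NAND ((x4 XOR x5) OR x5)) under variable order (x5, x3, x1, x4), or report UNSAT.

x5=0, x3=0, x1=0, x4=0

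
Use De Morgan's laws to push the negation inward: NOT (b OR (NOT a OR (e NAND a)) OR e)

NOT b AND NOT (NOT a OR (e NAND a)) AND NOT e
De Morgan's: NOT(OR of terms) = AND of negations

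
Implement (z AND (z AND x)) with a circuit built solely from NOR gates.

((z NOR z) NOR (((z NOR z) NOR (x NOR x)) NOR ((z NOR z) NOR (x NOR x))))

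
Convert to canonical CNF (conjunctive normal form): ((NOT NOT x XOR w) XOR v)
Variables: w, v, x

(w OR v OR x) AND (w OR NOT v OR NOT x) AND (NOT w OR v OR NOT x) AND (NOT w OR NOT v OR x)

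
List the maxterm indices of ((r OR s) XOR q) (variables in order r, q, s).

ΠM(0, 3, 6, 7) = (r OR q OR s) AND (r OR NOT q OR NOT s) AND (NOT r OR NOT q OR s) AND (NOT r OR NOT q OR NOT s)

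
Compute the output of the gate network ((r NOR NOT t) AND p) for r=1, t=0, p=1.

Substituting: ((1 NOR NOT 0) AND 1)
= 0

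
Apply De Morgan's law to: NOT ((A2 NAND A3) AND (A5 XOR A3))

NOT (A2 NAND A3) OR NOT (A5 XOR A3)
De Morgan's: NOT(AND of terms) = OR of negations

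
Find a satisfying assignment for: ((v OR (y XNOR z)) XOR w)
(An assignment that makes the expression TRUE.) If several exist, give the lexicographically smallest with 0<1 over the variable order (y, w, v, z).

y=0, w=0, v=0, z=0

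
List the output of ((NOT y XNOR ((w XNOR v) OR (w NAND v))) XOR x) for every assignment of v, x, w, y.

v | x | w | y | Output
----------------------
0 | 0 | 0 | 0 | 1
0 | 0 | 0 | 1 | 0
0 | 0 | 1 | 0 | 1
0 | 0 | 1 | 1 | 0
0 | 1 | 0 | 0 | 0
0 | 1 | 0 | 1 | 1
0 | 1 | 1 | 0 | 0
0 | 1 | 1 | 1 | 1
1 | 0 | 0 | 0 | 1
1 | 0 | 0 | 1 | 0
1 | 0 | 1 | 0 | 1
1 | 0 | 1 | 1 | 0
1 | 1 | 0 | 0 | 0
1 | 1 | 0 | 1 | 1
1 | 1 | 1 | 0 | 0
1 | 1 | 1 | 1 | 1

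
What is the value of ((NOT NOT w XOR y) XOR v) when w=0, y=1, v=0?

Substituting: ((NOT NOT 0 XOR 1) XOR 0)
= 1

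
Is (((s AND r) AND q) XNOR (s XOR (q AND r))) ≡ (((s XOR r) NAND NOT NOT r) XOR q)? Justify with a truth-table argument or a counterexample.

No. Counterexample: with r=0, s=0, q=1, Expression 1 = 1 but Expression 2 = 0.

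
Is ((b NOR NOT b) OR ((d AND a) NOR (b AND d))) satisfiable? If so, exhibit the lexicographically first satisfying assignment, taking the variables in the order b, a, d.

b=0, a=0, d=0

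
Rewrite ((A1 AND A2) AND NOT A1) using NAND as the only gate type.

((((A1 NAND A2) NAND (A1 NAND A2)) NAND (A1 NAND A1)) NAND (((A1 NAND A2) NAND (A1 NAND A2)) NAND (A1 NAND A1)))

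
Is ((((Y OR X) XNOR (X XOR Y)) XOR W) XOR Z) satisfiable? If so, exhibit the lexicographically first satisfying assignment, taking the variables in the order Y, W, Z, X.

Y=0, W=0, Z=0, X=0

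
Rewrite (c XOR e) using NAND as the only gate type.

((c NAND (c NAND e)) NAND (e NAND (c NAND e)))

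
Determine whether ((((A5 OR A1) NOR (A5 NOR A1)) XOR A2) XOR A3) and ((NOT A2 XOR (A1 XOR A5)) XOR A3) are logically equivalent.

No. Counterexample: with A2=0, A1=0, A3=0, A5=0, Expression 1 = 0 but Expression 2 = 1.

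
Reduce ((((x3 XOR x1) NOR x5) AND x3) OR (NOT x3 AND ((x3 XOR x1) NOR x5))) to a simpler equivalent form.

By distribution ((E AND v) OR (E AND NOT v) = E):
= ((x3 XOR x1) NOR x5)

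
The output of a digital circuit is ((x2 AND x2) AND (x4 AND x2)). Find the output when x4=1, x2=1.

Substituting: ((1 AND 1) AND (1 AND 1))
= 1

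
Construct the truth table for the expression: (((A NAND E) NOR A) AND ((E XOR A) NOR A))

E | A | Output
--------------
0 | 0 | 0
0 | 1 | 0
1 | 0 | 0
1 | 1 | 0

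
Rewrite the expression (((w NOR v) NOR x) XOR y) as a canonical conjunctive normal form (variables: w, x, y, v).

(w OR x OR y OR v) AND (w OR x OR NOT y OR NOT v) AND (w OR NOT x OR y OR v) AND (w OR NOT x OR y OR NOT v) AND (NOT w OR x OR NOT y OR v) AND (NOT w OR x OR NOT y OR NOT v) AND (NOT w OR NOT x OR y OR v) AND (NOT w OR NOT x OR y OR NOT v)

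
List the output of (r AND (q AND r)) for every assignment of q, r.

q | r | Output
--------------
0 | 0 | 0
0 | 1 | 0
1 | 0 | 0
1 | 1 | 1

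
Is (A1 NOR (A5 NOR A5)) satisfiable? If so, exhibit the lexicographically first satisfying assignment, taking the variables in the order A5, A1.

A5=1, A1=0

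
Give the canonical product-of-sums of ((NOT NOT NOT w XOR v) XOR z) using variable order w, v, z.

ΠM(1, 2, 4, 7) = (w OR v OR NOT z) AND (w OR NOT v OR z) AND (NOT w OR v OR z) AND (NOT w OR NOT v OR NOT z)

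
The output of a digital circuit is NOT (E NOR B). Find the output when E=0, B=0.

Substituting: NOT (0 NOR 0)
= 0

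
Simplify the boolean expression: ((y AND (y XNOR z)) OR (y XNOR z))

By absorption (E OR (E AND v) = E):
= (y XNOR z)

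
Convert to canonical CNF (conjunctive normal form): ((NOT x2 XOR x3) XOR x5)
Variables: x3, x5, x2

(x3 OR x5 OR NOT x2) AND (x3 OR NOT x5 OR x2) AND (NOT x3 OR x5 OR x2) AND (NOT x3 OR NOT x5 OR NOT x2)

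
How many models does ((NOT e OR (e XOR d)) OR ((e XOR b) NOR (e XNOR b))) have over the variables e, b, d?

Satisfying assignments: (0,0,0), (0,0,1), (0,1,0), (0,1,1), (1,0,0), (1,1,0)
Count: 6 out of 8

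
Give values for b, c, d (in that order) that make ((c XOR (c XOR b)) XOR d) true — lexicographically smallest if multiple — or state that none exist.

b=0, c=0, d=1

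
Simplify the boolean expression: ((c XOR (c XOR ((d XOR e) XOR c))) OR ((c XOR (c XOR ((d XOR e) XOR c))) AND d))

By absorption (E OR (E AND v) = E) then XOR self-cancellation ((E XOR v) XOR v = E):
= ((d XOR e) XOR c)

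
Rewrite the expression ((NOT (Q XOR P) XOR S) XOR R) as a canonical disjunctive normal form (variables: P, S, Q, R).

(NOT P AND NOT S AND NOT Q AND NOT R) OR (NOT P AND NOT S AND Q AND R) OR (NOT P AND S AND NOT Q AND R) OR (NOT P AND S AND Q AND NOT R) OR (P AND NOT S AND NOT Q AND R) OR (P AND NOT S AND Q AND NOT R) OR (P AND S AND NOT Q AND NOT R) OR (P AND S AND Q AND R)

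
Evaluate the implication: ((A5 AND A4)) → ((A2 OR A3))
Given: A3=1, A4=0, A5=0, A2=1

Antecedent ((A5 AND A4)) = 0; consequent ((A2 OR A3)) = 1.
0 → 1 = 1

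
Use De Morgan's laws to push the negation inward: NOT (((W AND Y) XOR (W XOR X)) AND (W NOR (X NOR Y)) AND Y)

NOT ((W AND Y) XOR (W XOR X)) OR NOT (W NOR (X NOR Y)) OR NOT Y
De Morgan's: NOT(AND of terms) = OR of negations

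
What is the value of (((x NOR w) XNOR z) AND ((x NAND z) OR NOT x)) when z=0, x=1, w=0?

Substituting: (((1 NOR 0) XNOR 0) AND ((1 NAND 0) OR NOT 1))
= 1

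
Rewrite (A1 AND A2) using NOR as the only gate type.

((A1 NOR A1) NOR (A2 NOR A2))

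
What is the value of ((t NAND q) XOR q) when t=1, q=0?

Substituting: ((1 NAND 0) XOR 0)
= 1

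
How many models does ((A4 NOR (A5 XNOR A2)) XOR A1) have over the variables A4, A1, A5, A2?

Satisfying assignments: (0,0,0,1), (0,0,1,0), (0,1,0,0), (0,1,1,1), (1,1,0,0), (1,1,0,1), (1,1,1,0), (1,1,1,1)
Count: 8 out of 16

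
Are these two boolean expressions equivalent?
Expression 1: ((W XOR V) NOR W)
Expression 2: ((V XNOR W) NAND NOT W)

No. Counterexample: with W=0, V=0, Expression 1 = 1 but Expression 2 = 0.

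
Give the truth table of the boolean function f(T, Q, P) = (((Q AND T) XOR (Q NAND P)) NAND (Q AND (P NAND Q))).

T | Q | P | Output
------------------
0 | 0 | 0 | 1
0 | 0 | 1 | 1
0 | 1 | 0 | 0
0 | 1 | 1 | 1
1 | 0 | 0 | 1
1 | 0 | 1 | 1
1 | 1 | 0 | 1
1 | 1 | 1 | 1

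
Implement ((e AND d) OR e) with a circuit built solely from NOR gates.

((((e NOR e) NOR (d NOR d)) NOR e) NOR (((e NOR e) NOR (d NOR d)) NOR e))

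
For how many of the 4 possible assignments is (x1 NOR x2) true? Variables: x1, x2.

Satisfying assignments: (0,0)
Count: 1 out of 4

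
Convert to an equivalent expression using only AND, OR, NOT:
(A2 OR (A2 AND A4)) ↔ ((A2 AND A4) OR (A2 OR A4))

((A2 OR (A2 AND A4)) AND ((A2 AND A4) OR (A2 OR A4))) OR (NOT (A2 OR (A2 AND A4)) AND NOT ((A2 AND A4) OR (A2 OR A4)))
(Biconditional = both true or both false)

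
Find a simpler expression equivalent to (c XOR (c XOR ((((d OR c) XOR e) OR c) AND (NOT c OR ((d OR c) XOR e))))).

By XOR self-cancellation ((E XOR v) XOR v = E) then distribution ((E OR v) AND (E OR NOT v) = E):
= ((d OR c) XOR e)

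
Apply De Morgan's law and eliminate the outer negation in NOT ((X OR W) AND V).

NOT (X OR W) OR NOT V
De Morgan's: NOT(AND of terms) = OR of negations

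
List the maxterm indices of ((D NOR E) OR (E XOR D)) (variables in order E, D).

ΠM(3) = (NOT E OR NOT D)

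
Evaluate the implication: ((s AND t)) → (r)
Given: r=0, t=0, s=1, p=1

Antecedent ((s AND t)) = 0; consequent (r) = 0.
0 → 0 = 1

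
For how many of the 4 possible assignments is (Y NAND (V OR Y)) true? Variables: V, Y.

Satisfying assignments: (0,0), (1,0)
Count: 2 out of 4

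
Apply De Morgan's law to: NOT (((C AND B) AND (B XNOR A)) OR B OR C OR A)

NOT ((C AND B) AND (B XNOR A)) AND NOT B AND NOT C AND NOT A
De Morgan's: NOT(OR of terms) = AND of negations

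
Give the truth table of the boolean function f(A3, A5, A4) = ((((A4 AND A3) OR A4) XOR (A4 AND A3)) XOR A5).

A3 | A5 | A4 | Output
---------------------
0 | 0 | 0 | 0
0 | 0 | 1 | 1
0 | 1 | 0 | 1
0 | 1 | 1 | 0
1 | 0 | 0 | 0
1 | 0 | 1 | 0
1 | 1 | 0 | 1
1 | 1 | 1 | 1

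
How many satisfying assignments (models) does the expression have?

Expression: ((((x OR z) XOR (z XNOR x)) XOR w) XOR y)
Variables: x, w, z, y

Satisfying assignments: (0,0,0,0), (0,0,1,0), (0,1,0,1), (0,1,1,1), (1,0,0,0), (1,0,1,1), (1,1,0,1), (1,1,1,0)
Count: 8 out of 16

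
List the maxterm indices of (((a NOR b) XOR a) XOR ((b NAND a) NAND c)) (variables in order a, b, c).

ΠM(0, 3, 4, 6, 7) = (a OR b OR c) AND (a OR NOT b OR NOT c) AND (NOT a OR b OR c) AND (NOT a OR NOT b OR c) AND (NOT a OR NOT b OR NOT c)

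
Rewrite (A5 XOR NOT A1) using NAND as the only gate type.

((A5 NAND (A5 NAND (A1 NAND A1))) NAND ((A1 NAND A1) NAND (A5 NAND (A1 NAND A1))))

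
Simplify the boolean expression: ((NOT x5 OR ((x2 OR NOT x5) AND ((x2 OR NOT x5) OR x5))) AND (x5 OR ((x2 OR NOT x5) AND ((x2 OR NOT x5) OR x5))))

By distribution ((E OR v) AND (E OR NOT v) = E) then absorption (E AND (E OR v) = E):
= (x2 OR NOT x5)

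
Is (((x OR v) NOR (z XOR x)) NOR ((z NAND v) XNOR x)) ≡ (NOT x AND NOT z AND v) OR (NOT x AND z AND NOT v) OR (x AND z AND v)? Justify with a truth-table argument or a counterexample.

Yes, they are equivalent — the two output columns agree on all 8 assignments:
x | z | v | Expression 1 | Expression 2
---------------------------------------
0 | 0 | 0 | 0 | 0
0 | 0 | 1 | 1 | 1
0 | 1 | 0 | 1 | 1
0 | 1 | 1 | 0 | 0
1 | 0 | 0 | 0 | 0
1 | 0 | 1 | 0 | 0
1 | 1 | 0 | 0 | 0
1 | 1 | 1 | 1 | 1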